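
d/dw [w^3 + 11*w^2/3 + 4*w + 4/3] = 3*w^2 + 22*w/3 + 4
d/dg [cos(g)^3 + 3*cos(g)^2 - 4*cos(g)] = (-3*cos(g)^2 - 6*cos(g) + 4)*sin(g)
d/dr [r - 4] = 1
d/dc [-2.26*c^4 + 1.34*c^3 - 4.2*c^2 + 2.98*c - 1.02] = -9.04*c^3 + 4.02*c^2 - 8.4*c + 2.98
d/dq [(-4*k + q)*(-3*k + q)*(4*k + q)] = -16*k^2 - 6*k*q + 3*q^2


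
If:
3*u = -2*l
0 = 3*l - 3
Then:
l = 1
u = -2/3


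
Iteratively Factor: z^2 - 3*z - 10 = (z + 2)*(z - 5)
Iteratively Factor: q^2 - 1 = (q + 1)*(q - 1)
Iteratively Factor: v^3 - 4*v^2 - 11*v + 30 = (v + 3)*(v^2 - 7*v + 10) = (v - 2)*(v + 3)*(v - 5)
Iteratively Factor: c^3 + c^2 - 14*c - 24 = (c + 2)*(c^2 - c - 12) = (c + 2)*(c + 3)*(c - 4)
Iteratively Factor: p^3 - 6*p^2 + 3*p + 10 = (p - 2)*(p^2 - 4*p - 5) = (p - 2)*(p + 1)*(p - 5)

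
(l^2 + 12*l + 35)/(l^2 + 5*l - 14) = (l + 5)/(l - 2)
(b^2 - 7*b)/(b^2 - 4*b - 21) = b/(b + 3)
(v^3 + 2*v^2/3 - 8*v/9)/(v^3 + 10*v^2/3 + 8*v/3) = (v - 2/3)/(v + 2)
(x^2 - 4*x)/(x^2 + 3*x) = (x - 4)/(x + 3)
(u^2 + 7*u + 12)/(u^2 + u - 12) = (u + 3)/(u - 3)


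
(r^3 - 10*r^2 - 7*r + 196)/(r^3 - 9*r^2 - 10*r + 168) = (r - 7)/(r - 6)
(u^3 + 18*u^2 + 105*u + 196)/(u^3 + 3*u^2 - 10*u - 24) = (u^2 + 14*u + 49)/(u^2 - u - 6)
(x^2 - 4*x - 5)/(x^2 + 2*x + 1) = (x - 5)/(x + 1)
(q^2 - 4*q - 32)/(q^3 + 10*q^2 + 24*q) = (q - 8)/(q*(q + 6))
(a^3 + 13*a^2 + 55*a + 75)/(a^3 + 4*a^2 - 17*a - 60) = (a + 5)/(a - 4)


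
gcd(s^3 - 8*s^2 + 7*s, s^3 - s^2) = s^2 - s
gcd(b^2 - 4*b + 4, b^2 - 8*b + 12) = b - 2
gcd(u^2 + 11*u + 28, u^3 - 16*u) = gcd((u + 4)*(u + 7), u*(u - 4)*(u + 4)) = u + 4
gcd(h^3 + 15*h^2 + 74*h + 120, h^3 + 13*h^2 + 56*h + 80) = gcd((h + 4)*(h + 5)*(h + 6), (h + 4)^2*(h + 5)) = h^2 + 9*h + 20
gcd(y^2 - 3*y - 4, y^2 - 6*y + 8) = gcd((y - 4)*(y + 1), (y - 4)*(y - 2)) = y - 4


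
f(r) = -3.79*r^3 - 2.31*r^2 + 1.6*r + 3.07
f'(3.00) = -114.59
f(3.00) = -115.25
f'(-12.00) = -1580.24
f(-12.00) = 6200.35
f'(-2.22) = -44.18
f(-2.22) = 29.60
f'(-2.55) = -60.55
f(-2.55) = 46.81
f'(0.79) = -9.15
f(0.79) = 1.02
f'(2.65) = -90.49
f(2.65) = -79.44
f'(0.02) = 1.50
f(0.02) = 3.10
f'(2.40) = -74.98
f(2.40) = -58.79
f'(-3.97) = -159.26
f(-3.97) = 197.45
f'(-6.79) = -491.23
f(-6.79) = 1072.15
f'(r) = -11.37*r^2 - 4.62*r + 1.6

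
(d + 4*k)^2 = d^2 + 8*d*k + 16*k^2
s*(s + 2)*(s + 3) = s^3 + 5*s^2 + 6*s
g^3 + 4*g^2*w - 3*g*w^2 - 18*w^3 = (g - 2*w)*(g + 3*w)^2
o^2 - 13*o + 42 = (o - 7)*(o - 6)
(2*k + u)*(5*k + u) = 10*k^2 + 7*k*u + u^2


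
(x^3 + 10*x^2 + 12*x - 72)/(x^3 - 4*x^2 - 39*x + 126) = (x^2 + 4*x - 12)/(x^2 - 10*x + 21)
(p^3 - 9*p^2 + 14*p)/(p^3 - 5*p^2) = (p^2 - 9*p + 14)/(p*(p - 5))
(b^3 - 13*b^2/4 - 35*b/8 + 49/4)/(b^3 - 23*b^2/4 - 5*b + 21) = (b - 7/2)/(b - 6)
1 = 1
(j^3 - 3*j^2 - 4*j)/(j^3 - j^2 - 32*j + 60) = j*(j^2 - 3*j - 4)/(j^3 - j^2 - 32*j + 60)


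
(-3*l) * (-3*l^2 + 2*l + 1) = 9*l^3 - 6*l^2 - 3*l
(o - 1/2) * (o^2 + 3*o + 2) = o^3 + 5*o^2/2 + o/2 - 1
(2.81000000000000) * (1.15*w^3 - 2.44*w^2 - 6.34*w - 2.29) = 3.2315*w^3 - 6.8564*w^2 - 17.8154*w - 6.4349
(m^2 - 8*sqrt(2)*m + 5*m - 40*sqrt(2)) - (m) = m^2 - 8*sqrt(2)*m + 4*m - 40*sqrt(2)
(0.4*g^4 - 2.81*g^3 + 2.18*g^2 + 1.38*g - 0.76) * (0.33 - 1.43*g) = -0.572*g^5 + 4.1503*g^4 - 4.0447*g^3 - 1.254*g^2 + 1.5422*g - 0.2508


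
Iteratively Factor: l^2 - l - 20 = (l + 4)*(l - 5)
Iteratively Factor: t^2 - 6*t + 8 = (t - 4)*(t - 2)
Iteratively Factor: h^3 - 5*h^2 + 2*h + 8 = (h + 1)*(h^2 - 6*h + 8) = (h - 2)*(h + 1)*(h - 4)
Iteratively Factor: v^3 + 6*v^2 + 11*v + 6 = (v + 2)*(v^2 + 4*v + 3) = (v + 1)*(v + 2)*(v + 3)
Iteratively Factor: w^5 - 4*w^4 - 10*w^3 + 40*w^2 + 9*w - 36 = (w - 1)*(w^4 - 3*w^3 - 13*w^2 + 27*w + 36) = (w - 3)*(w - 1)*(w^3 - 13*w - 12) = (w - 4)*(w - 3)*(w - 1)*(w^2 + 4*w + 3) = (w - 4)*(w - 3)*(w - 1)*(w + 1)*(w + 3)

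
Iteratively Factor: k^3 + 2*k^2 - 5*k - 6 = (k - 2)*(k^2 + 4*k + 3) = (k - 2)*(k + 3)*(k + 1)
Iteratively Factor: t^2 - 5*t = (t)*(t - 5)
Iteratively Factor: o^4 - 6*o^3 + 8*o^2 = (o - 2)*(o^3 - 4*o^2) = o*(o - 2)*(o^2 - 4*o) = o*(o - 4)*(o - 2)*(o)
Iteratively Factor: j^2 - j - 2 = (j - 2)*(j + 1)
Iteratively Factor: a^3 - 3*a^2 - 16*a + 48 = (a + 4)*(a^2 - 7*a + 12) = (a - 4)*(a + 4)*(a - 3)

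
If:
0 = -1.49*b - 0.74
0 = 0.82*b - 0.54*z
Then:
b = -0.50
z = -0.75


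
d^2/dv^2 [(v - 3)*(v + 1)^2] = 6*v - 2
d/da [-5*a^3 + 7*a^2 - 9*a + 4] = -15*a^2 + 14*a - 9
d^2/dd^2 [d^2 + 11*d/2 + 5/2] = 2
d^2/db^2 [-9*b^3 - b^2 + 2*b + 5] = -54*b - 2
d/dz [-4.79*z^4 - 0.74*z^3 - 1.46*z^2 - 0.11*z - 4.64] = -19.16*z^3 - 2.22*z^2 - 2.92*z - 0.11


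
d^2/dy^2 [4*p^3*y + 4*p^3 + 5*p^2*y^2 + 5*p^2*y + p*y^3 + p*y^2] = 2*p*(5*p + 3*y + 1)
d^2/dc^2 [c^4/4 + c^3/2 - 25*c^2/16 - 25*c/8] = 3*c^2 + 3*c - 25/8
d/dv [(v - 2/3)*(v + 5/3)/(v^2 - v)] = 2*(-9*v^2 + 10*v - 5)/(9*v^2*(v^2 - 2*v + 1))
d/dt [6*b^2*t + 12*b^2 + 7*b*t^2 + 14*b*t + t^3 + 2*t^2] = 6*b^2 + 14*b*t + 14*b + 3*t^2 + 4*t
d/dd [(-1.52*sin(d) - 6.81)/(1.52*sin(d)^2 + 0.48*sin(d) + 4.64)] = (2.3104*sin(d)^2 + 20.7024*sin(d) - 3.784)*cos(d)/(2.3104*sin(d)^4 + 1.4592*sin(d)^3 + 14.336*sin(d)^2 + 4.4544*sin(d) + 21.5296)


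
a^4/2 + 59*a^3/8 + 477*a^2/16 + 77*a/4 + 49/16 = (a/2 + 1/4)*(a + 1/4)*(a + 7)^2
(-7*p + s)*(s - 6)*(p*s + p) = -7*p^2*s^2 + 35*p^2*s + 42*p^2 + p*s^3 - 5*p*s^2 - 6*p*s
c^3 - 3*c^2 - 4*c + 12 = (c - 3)*(c - 2)*(c + 2)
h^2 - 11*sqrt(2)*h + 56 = (h - 7*sqrt(2))*(h - 4*sqrt(2))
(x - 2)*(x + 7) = x^2 + 5*x - 14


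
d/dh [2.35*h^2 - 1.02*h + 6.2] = 4.7*h - 1.02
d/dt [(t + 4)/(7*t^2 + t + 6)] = (7*t^2 + t - (t + 4)*(14*t + 1) + 6)/(7*t^2 + t + 6)^2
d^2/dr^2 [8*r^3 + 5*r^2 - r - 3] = 48*r + 10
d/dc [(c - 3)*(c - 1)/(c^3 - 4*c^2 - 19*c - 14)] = (-c^4 + 8*c^3 - 44*c^2 - 4*c + 113)/(c^6 - 8*c^5 - 22*c^4 + 124*c^3 + 473*c^2 + 532*c + 196)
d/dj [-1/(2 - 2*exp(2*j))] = -1/(4*sinh(j)^2)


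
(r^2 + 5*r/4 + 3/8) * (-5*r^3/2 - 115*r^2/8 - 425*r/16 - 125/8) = -5*r^5/2 - 35*r^4/2 - 1455*r^3/32 - 1735*r^2/32 - 3775*r/128 - 375/64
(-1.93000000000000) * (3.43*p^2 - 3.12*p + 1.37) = -6.6199*p^2 + 6.0216*p - 2.6441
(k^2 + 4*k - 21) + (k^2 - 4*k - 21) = 2*k^2 - 42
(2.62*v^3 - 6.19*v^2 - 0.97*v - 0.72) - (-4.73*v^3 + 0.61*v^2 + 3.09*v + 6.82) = 7.35*v^3 - 6.8*v^2 - 4.06*v - 7.54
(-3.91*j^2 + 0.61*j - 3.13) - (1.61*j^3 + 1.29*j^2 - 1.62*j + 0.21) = -1.61*j^3 - 5.2*j^2 + 2.23*j - 3.34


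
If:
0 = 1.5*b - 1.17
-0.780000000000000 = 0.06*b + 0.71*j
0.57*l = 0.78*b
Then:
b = 0.78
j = -1.16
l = 1.07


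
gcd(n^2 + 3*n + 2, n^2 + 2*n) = n + 2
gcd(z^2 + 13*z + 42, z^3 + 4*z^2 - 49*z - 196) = z + 7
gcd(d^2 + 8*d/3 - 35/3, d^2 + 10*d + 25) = d + 5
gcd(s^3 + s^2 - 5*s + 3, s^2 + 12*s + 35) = 1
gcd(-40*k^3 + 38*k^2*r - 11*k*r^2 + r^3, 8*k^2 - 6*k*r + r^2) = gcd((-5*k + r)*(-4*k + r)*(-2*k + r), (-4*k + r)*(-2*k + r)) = 8*k^2 - 6*k*r + r^2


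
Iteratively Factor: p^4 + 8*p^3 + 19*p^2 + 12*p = (p + 3)*(p^3 + 5*p^2 + 4*p) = (p + 3)*(p + 4)*(p^2 + p) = p*(p + 3)*(p + 4)*(p + 1)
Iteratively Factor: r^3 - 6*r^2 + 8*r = (r - 4)*(r^2 - 2*r) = r*(r - 4)*(r - 2)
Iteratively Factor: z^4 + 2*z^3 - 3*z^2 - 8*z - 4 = (z + 1)*(z^3 + z^2 - 4*z - 4) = (z - 2)*(z + 1)*(z^2 + 3*z + 2) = (z - 2)*(z + 1)*(z + 2)*(z + 1)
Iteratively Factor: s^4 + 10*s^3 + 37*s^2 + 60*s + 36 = (s + 2)*(s^3 + 8*s^2 + 21*s + 18) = (s + 2)^2*(s^2 + 6*s + 9) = (s + 2)^2*(s + 3)*(s + 3)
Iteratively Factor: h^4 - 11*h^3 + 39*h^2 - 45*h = (h - 3)*(h^3 - 8*h^2 + 15*h) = (h - 5)*(h - 3)*(h^2 - 3*h) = h*(h - 5)*(h - 3)*(h - 3)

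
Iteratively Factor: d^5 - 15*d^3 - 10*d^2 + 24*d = (d + 2)*(d^4 - 2*d^3 - 11*d^2 + 12*d) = (d - 4)*(d + 2)*(d^3 + 2*d^2 - 3*d) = (d - 4)*(d + 2)*(d + 3)*(d^2 - d) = d*(d - 4)*(d + 2)*(d + 3)*(d - 1)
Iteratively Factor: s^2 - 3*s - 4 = (s + 1)*(s - 4)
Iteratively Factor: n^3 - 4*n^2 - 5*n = (n - 5)*(n^2 + n) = n*(n - 5)*(n + 1)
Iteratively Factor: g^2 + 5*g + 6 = (g + 2)*(g + 3)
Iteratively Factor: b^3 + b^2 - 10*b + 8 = (b - 2)*(b^2 + 3*b - 4) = (b - 2)*(b + 4)*(b - 1)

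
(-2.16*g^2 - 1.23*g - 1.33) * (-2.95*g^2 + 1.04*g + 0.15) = 6.372*g^4 + 1.3821*g^3 + 2.3203*g^2 - 1.5677*g - 0.1995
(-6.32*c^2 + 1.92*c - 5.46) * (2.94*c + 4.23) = -18.5808*c^3 - 21.0888*c^2 - 7.9308*c - 23.0958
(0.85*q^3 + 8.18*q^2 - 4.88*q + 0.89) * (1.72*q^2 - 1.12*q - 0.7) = 1.462*q^5 + 13.1176*q^4 - 18.1502*q^3 + 1.2704*q^2 + 2.4192*q - 0.623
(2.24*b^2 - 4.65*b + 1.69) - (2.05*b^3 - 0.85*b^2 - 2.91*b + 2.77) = -2.05*b^3 + 3.09*b^2 - 1.74*b - 1.08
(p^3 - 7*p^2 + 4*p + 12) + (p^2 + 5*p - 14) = p^3 - 6*p^2 + 9*p - 2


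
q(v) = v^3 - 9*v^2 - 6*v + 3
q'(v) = 3*v^2 - 18*v - 6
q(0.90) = -8.96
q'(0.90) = -19.77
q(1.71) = -28.58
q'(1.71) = -28.01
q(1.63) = -26.36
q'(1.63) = -27.37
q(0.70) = -5.27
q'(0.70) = -17.13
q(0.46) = -1.57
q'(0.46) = -13.65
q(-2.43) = -49.91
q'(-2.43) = 55.45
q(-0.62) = 3.02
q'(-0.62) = 6.31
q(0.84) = -7.80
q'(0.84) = -19.00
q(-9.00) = -1401.00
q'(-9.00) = 399.00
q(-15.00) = -5307.00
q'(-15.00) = 939.00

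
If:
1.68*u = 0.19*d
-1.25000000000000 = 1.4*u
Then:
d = -7.89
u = -0.89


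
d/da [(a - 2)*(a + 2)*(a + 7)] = 3*a^2 + 14*a - 4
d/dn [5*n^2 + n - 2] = 10*n + 1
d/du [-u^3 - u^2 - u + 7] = -3*u^2 - 2*u - 1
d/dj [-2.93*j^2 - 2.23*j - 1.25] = -5.86*j - 2.23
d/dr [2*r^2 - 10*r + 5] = 4*r - 10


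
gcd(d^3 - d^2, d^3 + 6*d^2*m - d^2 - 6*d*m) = d^2 - d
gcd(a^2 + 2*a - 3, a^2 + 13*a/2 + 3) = 1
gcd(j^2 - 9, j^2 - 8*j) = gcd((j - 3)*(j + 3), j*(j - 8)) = 1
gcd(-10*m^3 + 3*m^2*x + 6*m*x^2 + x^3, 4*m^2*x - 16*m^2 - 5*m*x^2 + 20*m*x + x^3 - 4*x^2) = -m + x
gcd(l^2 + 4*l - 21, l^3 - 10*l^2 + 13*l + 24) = l - 3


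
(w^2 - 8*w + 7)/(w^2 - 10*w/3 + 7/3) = 3*(w - 7)/(3*w - 7)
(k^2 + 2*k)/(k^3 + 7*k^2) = (k + 2)/(k*(k + 7))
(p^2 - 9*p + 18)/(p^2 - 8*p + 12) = (p - 3)/(p - 2)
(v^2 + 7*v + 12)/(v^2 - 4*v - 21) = (v + 4)/(v - 7)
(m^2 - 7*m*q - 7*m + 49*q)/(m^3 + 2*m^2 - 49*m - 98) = (m - 7*q)/(m^2 + 9*m + 14)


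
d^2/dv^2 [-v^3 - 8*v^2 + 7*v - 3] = -6*v - 16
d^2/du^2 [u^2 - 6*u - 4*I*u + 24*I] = 2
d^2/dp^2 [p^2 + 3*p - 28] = 2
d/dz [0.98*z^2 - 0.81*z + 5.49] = 1.96*z - 0.81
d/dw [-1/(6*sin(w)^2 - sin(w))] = (12/tan(w) - cos(w)/sin(w)^2)/(6*sin(w) - 1)^2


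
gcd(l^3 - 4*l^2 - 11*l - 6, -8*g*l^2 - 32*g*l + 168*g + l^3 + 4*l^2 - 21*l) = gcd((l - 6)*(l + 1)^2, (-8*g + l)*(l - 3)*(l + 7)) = 1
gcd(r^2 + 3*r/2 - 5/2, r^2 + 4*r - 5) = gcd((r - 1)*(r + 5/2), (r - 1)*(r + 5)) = r - 1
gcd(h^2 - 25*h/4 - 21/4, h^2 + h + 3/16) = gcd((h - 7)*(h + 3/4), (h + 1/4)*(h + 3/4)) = h + 3/4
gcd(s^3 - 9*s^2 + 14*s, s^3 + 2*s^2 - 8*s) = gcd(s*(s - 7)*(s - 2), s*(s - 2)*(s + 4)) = s^2 - 2*s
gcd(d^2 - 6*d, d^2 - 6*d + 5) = 1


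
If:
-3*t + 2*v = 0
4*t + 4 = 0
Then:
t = -1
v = -3/2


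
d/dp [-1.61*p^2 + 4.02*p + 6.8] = 4.02 - 3.22*p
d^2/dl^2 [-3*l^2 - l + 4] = -6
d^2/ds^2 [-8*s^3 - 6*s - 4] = -48*s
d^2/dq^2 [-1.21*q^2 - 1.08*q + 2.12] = -2.42000000000000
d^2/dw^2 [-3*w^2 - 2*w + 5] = -6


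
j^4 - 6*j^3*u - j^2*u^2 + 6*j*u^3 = j*(j - 6*u)*(j - u)*(j + u)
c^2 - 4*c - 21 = (c - 7)*(c + 3)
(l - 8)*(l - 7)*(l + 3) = l^3 - 12*l^2 + 11*l + 168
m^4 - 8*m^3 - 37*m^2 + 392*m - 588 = (m - 7)*(m - 6)*(m - 2)*(m + 7)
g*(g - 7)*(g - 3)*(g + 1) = g^4 - 9*g^3 + 11*g^2 + 21*g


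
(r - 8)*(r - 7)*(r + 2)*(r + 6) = r^4 - 7*r^3 - 52*r^2 + 268*r + 672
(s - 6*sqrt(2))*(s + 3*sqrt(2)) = s^2 - 3*sqrt(2)*s - 36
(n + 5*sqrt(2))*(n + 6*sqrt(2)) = n^2 + 11*sqrt(2)*n + 60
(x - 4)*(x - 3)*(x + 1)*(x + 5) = x^4 - x^3 - 25*x^2 + 37*x + 60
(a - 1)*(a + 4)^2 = a^3 + 7*a^2 + 8*a - 16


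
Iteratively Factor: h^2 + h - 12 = (h + 4)*(h - 3)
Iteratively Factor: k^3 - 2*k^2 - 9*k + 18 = (k - 2)*(k^2 - 9) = (k - 2)*(k + 3)*(k - 3)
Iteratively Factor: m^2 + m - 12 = (m + 4)*(m - 3)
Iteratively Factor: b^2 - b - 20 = (b - 5)*(b + 4)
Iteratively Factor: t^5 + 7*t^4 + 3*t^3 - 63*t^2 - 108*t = (t + 3)*(t^4 + 4*t^3 - 9*t^2 - 36*t) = (t + 3)^2*(t^3 + t^2 - 12*t) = (t - 3)*(t + 3)^2*(t^2 + 4*t) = t*(t - 3)*(t + 3)^2*(t + 4)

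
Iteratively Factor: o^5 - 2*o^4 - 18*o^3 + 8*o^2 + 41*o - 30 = (o + 3)*(o^4 - 5*o^3 - 3*o^2 + 17*o - 10) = (o - 5)*(o + 3)*(o^3 - 3*o + 2) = (o - 5)*(o - 1)*(o + 3)*(o^2 + o - 2) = (o - 5)*(o - 1)*(o + 2)*(o + 3)*(o - 1)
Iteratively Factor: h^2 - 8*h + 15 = (h - 5)*(h - 3)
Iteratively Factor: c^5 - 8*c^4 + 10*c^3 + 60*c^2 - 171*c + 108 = (c - 1)*(c^4 - 7*c^3 + 3*c^2 + 63*c - 108) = (c - 3)*(c - 1)*(c^3 - 4*c^2 - 9*c + 36) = (c - 3)*(c - 1)*(c + 3)*(c^2 - 7*c + 12) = (c - 3)^2*(c - 1)*(c + 3)*(c - 4)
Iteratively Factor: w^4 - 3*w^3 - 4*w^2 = (w - 4)*(w^3 + w^2) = (w - 4)*(w + 1)*(w^2) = w*(w - 4)*(w + 1)*(w)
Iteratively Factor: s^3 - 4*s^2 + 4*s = (s)*(s^2 - 4*s + 4) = s*(s - 2)*(s - 2)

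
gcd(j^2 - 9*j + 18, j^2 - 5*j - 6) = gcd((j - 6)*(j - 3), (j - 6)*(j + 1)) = j - 6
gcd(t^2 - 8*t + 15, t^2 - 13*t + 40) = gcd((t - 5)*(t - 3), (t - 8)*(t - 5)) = t - 5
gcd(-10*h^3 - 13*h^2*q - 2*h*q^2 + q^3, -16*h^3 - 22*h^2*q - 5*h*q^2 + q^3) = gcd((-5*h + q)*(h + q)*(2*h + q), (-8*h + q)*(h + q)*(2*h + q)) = 2*h^2 + 3*h*q + q^2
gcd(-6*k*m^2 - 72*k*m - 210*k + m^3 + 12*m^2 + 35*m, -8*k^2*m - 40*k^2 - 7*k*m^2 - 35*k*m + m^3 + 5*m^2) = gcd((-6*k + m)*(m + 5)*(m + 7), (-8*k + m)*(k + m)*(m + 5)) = m + 5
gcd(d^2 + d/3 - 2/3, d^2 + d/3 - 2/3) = d^2 + d/3 - 2/3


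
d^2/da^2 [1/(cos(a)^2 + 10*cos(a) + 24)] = (-8*sin(a)^4 + 12*sin(a)^2 + 555*cos(a) - 15*cos(3*a) + 300)/(2*(cos(a) + 4)^3*(cos(a) + 6)^3)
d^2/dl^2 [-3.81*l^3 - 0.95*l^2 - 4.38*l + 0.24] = -22.86*l - 1.9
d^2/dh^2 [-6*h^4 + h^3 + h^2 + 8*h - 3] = -72*h^2 + 6*h + 2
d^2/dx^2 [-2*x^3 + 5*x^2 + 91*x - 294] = 10 - 12*x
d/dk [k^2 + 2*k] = 2*k + 2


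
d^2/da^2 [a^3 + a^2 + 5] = 6*a + 2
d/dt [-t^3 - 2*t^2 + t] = -3*t^2 - 4*t + 1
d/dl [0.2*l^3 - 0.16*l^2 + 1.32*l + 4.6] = 0.6*l^2 - 0.32*l + 1.32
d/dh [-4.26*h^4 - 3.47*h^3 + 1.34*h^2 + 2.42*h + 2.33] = -17.04*h^3 - 10.41*h^2 + 2.68*h + 2.42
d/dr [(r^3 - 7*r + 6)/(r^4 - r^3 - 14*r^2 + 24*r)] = (-r^4 - 4*r^3 - 5*r^2 + 6*r - 36)/(r^2*(r^4 + 2*r^3 - 23*r^2 - 24*r + 144))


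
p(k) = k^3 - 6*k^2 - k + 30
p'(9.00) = 134.00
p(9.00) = 264.00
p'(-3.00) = 62.00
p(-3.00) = -48.00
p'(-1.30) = 19.67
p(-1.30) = 18.96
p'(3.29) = -8.01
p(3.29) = -2.62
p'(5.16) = 16.96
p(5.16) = 2.47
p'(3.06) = -9.63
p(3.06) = -0.59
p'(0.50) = -6.25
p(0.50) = 28.12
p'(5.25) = 18.69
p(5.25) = 4.08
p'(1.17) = -10.93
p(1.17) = 22.22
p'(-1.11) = 16.02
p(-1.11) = 22.35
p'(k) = 3*k^2 - 12*k - 1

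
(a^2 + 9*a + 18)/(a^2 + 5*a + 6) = (a + 6)/(a + 2)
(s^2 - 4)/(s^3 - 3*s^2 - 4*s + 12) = 1/(s - 3)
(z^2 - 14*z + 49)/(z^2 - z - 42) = (z - 7)/(z + 6)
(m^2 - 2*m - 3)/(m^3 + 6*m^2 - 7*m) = (m^2 - 2*m - 3)/(m*(m^2 + 6*m - 7))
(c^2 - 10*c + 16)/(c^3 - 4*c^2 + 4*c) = (c - 8)/(c*(c - 2))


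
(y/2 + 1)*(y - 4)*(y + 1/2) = y^3/2 - 3*y^2/4 - 9*y/2 - 2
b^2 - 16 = (b - 4)*(b + 4)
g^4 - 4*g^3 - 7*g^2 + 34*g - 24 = (g - 4)*(g - 2)*(g - 1)*(g + 3)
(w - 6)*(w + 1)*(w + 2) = w^3 - 3*w^2 - 16*w - 12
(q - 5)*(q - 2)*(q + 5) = q^3 - 2*q^2 - 25*q + 50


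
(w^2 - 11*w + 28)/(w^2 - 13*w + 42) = (w - 4)/(w - 6)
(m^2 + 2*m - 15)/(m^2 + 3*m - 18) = (m + 5)/(m + 6)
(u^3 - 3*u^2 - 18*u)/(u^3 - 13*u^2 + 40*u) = (u^2 - 3*u - 18)/(u^2 - 13*u + 40)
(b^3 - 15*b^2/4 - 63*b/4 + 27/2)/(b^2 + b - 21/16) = 4*(b^2 - 3*b - 18)/(4*b + 7)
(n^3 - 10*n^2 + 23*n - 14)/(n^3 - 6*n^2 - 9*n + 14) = (n - 2)/(n + 2)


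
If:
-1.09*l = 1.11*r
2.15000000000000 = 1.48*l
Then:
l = 1.45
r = -1.43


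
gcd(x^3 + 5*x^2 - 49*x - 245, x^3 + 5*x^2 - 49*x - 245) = x^3 + 5*x^2 - 49*x - 245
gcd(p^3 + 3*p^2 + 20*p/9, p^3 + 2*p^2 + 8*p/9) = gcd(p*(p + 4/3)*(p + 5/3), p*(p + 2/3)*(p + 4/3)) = p^2 + 4*p/3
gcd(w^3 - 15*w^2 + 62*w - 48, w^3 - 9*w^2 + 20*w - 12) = w^2 - 7*w + 6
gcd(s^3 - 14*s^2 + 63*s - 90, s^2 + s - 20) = 1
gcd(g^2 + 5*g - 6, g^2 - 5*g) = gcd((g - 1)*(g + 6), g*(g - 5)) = 1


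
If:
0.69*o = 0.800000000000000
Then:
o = 1.16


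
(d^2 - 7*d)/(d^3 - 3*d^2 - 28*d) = 1/(d + 4)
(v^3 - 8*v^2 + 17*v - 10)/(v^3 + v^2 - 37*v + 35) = (v - 2)/(v + 7)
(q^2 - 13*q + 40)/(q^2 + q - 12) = (q^2 - 13*q + 40)/(q^2 + q - 12)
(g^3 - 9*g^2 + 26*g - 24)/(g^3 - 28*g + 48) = (g - 3)/(g + 6)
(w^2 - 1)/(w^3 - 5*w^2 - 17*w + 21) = (w + 1)/(w^2 - 4*w - 21)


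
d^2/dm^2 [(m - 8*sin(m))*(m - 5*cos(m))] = 8*m*sin(m) + 5*m*cos(m) + 10*sin(m) - 80*sin(2*m) - 16*cos(m) + 2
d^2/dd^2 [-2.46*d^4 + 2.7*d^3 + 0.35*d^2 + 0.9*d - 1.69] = -29.52*d^2 + 16.2*d + 0.7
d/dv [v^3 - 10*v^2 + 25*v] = 3*v^2 - 20*v + 25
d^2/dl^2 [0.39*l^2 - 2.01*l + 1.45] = 0.780000000000000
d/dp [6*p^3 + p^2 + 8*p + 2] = 18*p^2 + 2*p + 8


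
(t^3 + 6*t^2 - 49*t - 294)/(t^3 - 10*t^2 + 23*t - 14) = (t^2 + 13*t + 42)/(t^2 - 3*t + 2)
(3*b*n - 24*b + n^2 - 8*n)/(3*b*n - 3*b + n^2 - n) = (n - 8)/(n - 1)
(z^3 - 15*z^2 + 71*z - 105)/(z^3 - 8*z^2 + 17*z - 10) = (z^2 - 10*z + 21)/(z^2 - 3*z + 2)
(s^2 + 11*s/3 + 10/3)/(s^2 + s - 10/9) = 3*(s + 2)/(3*s - 2)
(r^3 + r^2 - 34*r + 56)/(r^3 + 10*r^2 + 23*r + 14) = (r^2 - 6*r + 8)/(r^2 + 3*r + 2)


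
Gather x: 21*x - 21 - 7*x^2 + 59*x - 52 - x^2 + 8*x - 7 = -8*x^2 + 88*x - 80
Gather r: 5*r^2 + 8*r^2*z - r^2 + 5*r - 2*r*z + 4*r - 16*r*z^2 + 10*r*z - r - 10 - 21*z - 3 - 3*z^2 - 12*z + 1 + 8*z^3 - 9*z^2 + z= r^2*(8*z + 4) + r*(-16*z^2 + 8*z + 8) + 8*z^3 - 12*z^2 - 32*z - 12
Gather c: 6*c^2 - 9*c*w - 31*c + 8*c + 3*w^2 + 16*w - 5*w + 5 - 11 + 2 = 6*c^2 + c*(-9*w - 23) + 3*w^2 + 11*w - 4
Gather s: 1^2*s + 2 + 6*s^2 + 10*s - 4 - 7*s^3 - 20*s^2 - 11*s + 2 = -7*s^3 - 14*s^2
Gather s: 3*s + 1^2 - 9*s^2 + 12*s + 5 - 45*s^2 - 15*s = 6 - 54*s^2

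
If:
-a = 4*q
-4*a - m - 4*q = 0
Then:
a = -4*q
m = 12*q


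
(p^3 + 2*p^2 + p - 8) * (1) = p^3 + 2*p^2 + p - 8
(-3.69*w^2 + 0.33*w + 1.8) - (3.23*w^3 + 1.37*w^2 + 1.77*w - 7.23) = -3.23*w^3 - 5.06*w^2 - 1.44*w + 9.03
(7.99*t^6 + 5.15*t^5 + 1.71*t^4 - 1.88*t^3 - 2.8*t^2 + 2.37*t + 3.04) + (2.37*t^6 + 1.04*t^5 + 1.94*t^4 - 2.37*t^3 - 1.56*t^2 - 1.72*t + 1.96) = 10.36*t^6 + 6.19*t^5 + 3.65*t^4 - 4.25*t^3 - 4.36*t^2 + 0.65*t + 5.0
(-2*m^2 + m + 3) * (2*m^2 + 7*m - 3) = -4*m^4 - 12*m^3 + 19*m^2 + 18*m - 9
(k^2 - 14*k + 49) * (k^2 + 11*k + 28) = k^4 - 3*k^3 - 77*k^2 + 147*k + 1372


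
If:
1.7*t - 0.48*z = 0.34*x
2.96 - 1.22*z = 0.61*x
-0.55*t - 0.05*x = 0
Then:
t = 0.42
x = -4.58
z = 4.71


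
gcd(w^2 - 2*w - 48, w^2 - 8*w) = w - 8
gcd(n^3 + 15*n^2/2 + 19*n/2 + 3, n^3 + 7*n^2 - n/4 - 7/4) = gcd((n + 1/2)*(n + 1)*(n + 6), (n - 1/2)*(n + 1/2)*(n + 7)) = n + 1/2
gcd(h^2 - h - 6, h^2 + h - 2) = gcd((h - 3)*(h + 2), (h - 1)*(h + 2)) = h + 2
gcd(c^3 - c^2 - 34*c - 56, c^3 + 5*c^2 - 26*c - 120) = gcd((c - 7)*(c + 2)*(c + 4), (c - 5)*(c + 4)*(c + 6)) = c + 4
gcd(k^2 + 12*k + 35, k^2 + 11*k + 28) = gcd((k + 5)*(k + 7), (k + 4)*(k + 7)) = k + 7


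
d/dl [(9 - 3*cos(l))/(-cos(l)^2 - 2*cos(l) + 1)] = 3*(cos(l)^2 - 6*cos(l) - 5)*sin(l)/(-sin(l)^2 + 2*cos(l))^2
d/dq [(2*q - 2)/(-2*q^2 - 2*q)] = (q^2 - 2*q - 1)/(q^2*(q^2 + 2*q + 1))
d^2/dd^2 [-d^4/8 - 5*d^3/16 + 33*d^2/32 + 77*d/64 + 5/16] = -3*d^2/2 - 15*d/8 + 33/16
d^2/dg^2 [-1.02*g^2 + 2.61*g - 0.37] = -2.04000000000000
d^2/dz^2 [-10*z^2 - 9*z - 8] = -20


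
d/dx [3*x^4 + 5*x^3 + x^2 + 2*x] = 12*x^3 + 15*x^2 + 2*x + 2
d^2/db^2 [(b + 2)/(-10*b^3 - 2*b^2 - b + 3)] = 2*(-(b + 2)*(30*b^2 + 4*b + 1)^2 + (30*b^2 + 4*b + 2*(b + 2)*(15*b + 1) + 1)*(10*b^3 + 2*b^2 + b - 3))/(10*b^3 + 2*b^2 + b - 3)^3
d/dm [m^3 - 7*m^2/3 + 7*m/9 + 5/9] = 3*m^2 - 14*m/3 + 7/9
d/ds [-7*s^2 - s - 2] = -14*s - 1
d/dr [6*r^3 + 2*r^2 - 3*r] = 18*r^2 + 4*r - 3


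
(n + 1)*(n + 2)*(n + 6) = n^3 + 9*n^2 + 20*n + 12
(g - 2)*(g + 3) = g^2 + g - 6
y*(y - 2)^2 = y^3 - 4*y^2 + 4*y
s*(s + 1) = s^2 + s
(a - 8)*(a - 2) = a^2 - 10*a + 16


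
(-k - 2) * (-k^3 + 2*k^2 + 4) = k^4 - 4*k^2 - 4*k - 8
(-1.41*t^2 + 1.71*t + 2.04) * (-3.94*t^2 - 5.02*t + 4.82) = 5.5554*t^4 + 0.340799999999999*t^3 - 23.418*t^2 - 1.9986*t + 9.8328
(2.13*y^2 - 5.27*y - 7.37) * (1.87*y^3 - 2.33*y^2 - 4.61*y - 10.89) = 3.9831*y^5 - 14.8178*y^4 - 11.3221*y^3 + 18.2711*y^2 + 91.366*y + 80.2593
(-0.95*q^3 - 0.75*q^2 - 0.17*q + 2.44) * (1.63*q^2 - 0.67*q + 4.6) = -1.5485*q^5 - 0.586*q^4 - 4.1446*q^3 + 0.6411*q^2 - 2.4168*q + 11.224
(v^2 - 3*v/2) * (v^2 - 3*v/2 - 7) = v^4 - 3*v^3 - 19*v^2/4 + 21*v/2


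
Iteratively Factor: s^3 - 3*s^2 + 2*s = (s - 1)*(s^2 - 2*s) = s*(s - 1)*(s - 2)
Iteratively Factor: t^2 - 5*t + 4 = (t - 1)*(t - 4)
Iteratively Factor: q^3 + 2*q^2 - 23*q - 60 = (q + 3)*(q^2 - q - 20) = (q - 5)*(q + 3)*(q + 4)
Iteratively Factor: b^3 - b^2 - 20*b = (b - 5)*(b^2 + 4*b) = (b - 5)*(b + 4)*(b)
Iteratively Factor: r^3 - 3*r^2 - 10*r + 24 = (r - 2)*(r^2 - r - 12) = (r - 2)*(r + 3)*(r - 4)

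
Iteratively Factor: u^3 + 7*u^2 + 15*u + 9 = (u + 1)*(u^2 + 6*u + 9) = (u + 1)*(u + 3)*(u + 3)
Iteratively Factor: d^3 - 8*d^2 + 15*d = (d - 3)*(d^2 - 5*d) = d*(d - 3)*(d - 5)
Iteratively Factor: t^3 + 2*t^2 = (t)*(t^2 + 2*t) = t^2*(t + 2)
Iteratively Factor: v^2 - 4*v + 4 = (v - 2)*(v - 2)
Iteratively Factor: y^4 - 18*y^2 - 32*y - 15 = (y + 3)*(y^3 - 3*y^2 - 9*y - 5) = (y - 5)*(y + 3)*(y^2 + 2*y + 1) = (y - 5)*(y + 1)*(y + 3)*(y + 1)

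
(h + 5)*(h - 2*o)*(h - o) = h^3 - 3*h^2*o + 5*h^2 + 2*h*o^2 - 15*h*o + 10*o^2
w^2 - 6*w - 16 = (w - 8)*(w + 2)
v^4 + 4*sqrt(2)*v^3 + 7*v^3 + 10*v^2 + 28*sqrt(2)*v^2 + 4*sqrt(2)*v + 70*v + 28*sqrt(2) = (v + 7)*(v + sqrt(2))^2*(v + 2*sqrt(2))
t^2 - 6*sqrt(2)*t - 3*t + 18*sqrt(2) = (t - 3)*(t - 6*sqrt(2))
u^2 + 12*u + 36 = (u + 6)^2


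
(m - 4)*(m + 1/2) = m^2 - 7*m/2 - 2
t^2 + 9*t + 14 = (t + 2)*(t + 7)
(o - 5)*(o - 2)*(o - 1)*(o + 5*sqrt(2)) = o^4 - 8*o^3 + 5*sqrt(2)*o^3 - 40*sqrt(2)*o^2 + 17*o^2 - 10*o + 85*sqrt(2)*o - 50*sqrt(2)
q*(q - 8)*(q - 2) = q^3 - 10*q^2 + 16*q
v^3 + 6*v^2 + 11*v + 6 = (v + 1)*(v + 2)*(v + 3)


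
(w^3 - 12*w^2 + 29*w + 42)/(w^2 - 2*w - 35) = (w^2 - 5*w - 6)/(w + 5)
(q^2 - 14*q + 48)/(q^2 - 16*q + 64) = (q - 6)/(q - 8)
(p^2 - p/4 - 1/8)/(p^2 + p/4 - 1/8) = (8*p^2 - 2*p - 1)/(8*p^2 + 2*p - 1)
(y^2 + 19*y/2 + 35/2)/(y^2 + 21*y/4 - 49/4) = 2*(2*y + 5)/(4*y - 7)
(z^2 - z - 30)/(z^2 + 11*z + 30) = (z - 6)/(z + 6)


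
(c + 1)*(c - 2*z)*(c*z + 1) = c^3*z - 2*c^2*z^2 + c^2*z + c^2 - 2*c*z^2 - 2*c*z + c - 2*z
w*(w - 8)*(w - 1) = w^3 - 9*w^2 + 8*w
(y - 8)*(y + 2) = y^2 - 6*y - 16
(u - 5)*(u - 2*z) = u^2 - 2*u*z - 5*u + 10*z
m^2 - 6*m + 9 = (m - 3)^2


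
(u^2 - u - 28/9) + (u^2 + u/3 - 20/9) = 2*u^2 - 2*u/3 - 16/3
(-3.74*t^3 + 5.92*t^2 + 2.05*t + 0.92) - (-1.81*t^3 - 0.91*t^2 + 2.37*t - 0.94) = -1.93*t^3 + 6.83*t^2 - 0.32*t + 1.86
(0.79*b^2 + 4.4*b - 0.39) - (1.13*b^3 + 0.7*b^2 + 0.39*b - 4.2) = -1.13*b^3 + 0.0900000000000001*b^2 + 4.01*b + 3.81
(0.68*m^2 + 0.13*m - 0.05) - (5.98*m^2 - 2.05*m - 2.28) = -5.3*m^2 + 2.18*m + 2.23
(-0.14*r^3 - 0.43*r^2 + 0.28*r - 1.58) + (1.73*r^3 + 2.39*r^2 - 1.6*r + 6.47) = 1.59*r^3 + 1.96*r^2 - 1.32*r + 4.89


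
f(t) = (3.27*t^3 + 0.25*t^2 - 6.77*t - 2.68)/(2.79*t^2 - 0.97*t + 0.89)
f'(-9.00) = 1.20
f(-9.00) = -9.78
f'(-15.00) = 1.18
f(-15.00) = -16.92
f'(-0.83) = 0.41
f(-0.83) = 0.34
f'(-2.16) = 1.36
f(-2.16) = -1.24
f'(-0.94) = 0.74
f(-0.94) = 0.28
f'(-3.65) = 1.29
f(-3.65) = -3.21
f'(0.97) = 5.18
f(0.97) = -2.34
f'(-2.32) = 1.35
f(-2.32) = -1.46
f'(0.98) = 5.13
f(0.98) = -2.29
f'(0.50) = 4.69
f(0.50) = -5.07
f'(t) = (0.97 - 5.58*t)*(3.27*t^3 + 0.25*t^2 - 6.77*t - 2.68)/(2.79*t^2 - 0.97*t + 0.89)^2 + (9.81*t^2 + 0.5*t - 6.77)/(2.79*t^2 - 0.97*t + 0.89)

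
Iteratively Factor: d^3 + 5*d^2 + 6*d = (d + 3)*(d^2 + 2*d) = (d + 2)*(d + 3)*(d)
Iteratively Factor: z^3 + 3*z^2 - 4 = (z - 1)*(z^2 + 4*z + 4) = (z - 1)*(z + 2)*(z + 2)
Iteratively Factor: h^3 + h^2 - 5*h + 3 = (h - 1)*(h^2 + 2*h - 3) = (h - 1)^2*(h + 3)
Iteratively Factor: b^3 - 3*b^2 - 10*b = (b - 5)*(b^2 + 2*b) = b*(b - 5)*(b + 2)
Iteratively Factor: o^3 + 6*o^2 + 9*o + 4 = (o + 1)*(o^2 + 5*o + 4) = (o + 1)^2*(o + 4)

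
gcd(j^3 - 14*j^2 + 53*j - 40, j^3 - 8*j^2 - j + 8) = j^2 - 9*j + 8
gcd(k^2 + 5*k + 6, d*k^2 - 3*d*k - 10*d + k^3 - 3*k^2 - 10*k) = k + 2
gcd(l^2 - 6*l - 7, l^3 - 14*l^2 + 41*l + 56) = l^2 - 6*l - 7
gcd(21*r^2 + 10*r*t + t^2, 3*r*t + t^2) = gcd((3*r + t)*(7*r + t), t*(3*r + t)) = 3*r + t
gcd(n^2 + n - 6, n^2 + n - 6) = n^2 + n - 6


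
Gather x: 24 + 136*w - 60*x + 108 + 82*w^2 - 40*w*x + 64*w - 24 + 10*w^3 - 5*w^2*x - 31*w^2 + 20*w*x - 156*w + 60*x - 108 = 10*w^3 + 51*w^2 + 44*w + x*(-5*w^2 - 20*w)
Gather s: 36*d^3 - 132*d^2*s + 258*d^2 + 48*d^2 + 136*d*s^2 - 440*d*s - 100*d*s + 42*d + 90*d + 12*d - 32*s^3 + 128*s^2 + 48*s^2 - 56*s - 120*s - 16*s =36*d^3 + 306*d^2 + 144*d - 32*s^3 + s^2*(136*d + 176) + s*(-132*d^2 - 540*d - 192)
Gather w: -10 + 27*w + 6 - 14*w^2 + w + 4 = -14*w^2 + 28*w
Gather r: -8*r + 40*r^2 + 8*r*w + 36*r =40*r^2 + r*(8*w + 28)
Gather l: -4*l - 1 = -4*l - 1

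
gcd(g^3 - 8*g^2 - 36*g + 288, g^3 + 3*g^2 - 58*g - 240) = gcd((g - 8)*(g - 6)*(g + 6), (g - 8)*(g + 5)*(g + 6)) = g^2 - 2*g - 48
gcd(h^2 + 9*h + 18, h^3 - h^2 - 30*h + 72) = h + 6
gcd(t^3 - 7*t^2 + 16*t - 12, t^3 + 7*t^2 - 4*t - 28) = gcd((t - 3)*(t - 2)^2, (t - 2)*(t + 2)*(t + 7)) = t - 2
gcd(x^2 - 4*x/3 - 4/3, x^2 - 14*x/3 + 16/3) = x - 2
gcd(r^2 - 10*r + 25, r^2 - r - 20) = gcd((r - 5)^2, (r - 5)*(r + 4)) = r - 5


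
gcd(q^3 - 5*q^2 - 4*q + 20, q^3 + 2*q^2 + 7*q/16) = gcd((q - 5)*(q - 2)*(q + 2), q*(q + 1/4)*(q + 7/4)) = 1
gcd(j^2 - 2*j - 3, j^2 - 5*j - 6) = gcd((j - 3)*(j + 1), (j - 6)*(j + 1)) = j + 1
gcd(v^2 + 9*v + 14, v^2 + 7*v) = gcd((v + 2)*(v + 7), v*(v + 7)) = v + 7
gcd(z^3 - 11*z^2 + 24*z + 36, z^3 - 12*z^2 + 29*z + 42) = z^2 - 5*z - 6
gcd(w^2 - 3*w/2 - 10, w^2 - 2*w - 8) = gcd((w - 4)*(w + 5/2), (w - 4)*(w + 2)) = w - 4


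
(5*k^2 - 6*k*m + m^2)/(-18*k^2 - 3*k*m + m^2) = (-5*k^2 + 6*k*m - m^2)/(18*k^2 + 3*k*m - m^2)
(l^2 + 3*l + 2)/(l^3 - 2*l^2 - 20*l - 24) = (l + 1)/(l^2 - 4*l - 12)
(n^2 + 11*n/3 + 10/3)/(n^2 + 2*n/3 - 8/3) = (3*n + 5)/(3*n - 4)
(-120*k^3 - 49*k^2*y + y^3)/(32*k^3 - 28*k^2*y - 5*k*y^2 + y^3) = (15*k^2 + 8*k*y + y^2)/(-4*k^2 + 3*k*y + y^2)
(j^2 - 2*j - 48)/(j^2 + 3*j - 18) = (j - 8)/(j - 3)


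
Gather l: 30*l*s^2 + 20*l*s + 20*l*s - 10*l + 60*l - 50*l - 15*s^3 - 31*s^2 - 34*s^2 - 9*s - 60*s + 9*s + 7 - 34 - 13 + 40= l*(30*s^2 + 40*s) - 15*s^3 - 65*s^2 - 60*s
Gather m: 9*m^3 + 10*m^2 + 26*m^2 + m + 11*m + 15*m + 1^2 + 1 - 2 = 9*m^3 + 36*m^2 + 27*m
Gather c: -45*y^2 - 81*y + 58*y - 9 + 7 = -45*y^2 - 23*y - 2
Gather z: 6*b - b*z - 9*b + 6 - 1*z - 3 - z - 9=-3*b + z*(-b - 2) - 6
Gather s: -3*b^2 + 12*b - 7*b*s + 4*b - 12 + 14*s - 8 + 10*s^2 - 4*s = -3*b^2 + 16*b + 10*s^2 + s*(10 - 7*b) - 20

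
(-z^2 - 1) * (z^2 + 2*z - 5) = -z^4 - 2*z^3 + 4*z^2 - 2*z + 5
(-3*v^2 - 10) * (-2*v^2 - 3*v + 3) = 6*v^4 + 9*v^3 + 11*v^2 + 30*v - 30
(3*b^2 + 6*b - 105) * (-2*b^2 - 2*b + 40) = -6*b^4 - 18*b^3 + 318*b^2 + 450*b - 4200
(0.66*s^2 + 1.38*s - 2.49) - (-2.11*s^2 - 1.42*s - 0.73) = 2.77*s^2 + 2.8*s - 1.76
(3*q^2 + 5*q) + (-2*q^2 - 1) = q^2 + 5*q - 1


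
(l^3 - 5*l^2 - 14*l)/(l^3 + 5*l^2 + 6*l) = (l - 7)/(l + 3)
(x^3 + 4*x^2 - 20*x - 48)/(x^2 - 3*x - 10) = (x^2 + 2*x - 24)/(x - 5)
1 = 1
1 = 1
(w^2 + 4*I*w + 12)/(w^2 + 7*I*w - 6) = (w - 2*I)/(w + I)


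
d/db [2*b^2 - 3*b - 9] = 4*b - 3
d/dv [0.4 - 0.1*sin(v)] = -0.1*cos(v)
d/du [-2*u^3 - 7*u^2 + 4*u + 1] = -6*u^2 - 14*u + 4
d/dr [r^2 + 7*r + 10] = 2*r + 7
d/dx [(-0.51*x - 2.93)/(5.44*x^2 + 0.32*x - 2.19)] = (2.7744*x^2 + 31.8784*x + 2.0545)/(29.5936*x^4 + 3.4816*x^3 - 23.7248*x^2 - 1.4016*x + 4.7961)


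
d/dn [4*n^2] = 8*n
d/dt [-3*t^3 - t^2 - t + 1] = -9*t^2 - 2*t - 1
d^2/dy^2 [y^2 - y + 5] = 2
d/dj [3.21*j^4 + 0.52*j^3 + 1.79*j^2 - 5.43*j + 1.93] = 12.84*j^3 + 1.56*j^2 + 3.58*j - 5.43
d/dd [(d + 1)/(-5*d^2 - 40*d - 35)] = 1/(5*(d^2 + 14*d + 49))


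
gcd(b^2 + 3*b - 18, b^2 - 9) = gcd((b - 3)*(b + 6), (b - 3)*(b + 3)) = b - 3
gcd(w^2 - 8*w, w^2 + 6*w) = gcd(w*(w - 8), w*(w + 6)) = w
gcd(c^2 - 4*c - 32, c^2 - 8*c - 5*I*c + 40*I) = c - 8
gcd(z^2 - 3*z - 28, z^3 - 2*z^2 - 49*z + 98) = z - 7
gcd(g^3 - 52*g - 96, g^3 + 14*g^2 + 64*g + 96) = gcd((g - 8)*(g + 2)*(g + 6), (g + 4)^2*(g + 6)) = g + 6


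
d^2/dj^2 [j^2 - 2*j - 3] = 2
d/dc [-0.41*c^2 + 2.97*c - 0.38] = 2.97 - 0.82*c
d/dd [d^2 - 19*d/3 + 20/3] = 2*d - 19/3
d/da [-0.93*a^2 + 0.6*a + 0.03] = 0.6 - 1.86*a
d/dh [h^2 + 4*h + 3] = 2*h + 4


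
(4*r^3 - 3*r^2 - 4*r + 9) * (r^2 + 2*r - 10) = 4*r^5 + 5*r^4 - 50*r^3 + 31*r^2 + 58*r - 90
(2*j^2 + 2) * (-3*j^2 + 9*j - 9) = -6*j^4 + 18*j^3 - 24*j^2 + 18*j - 18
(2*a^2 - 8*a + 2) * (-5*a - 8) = -10*a^3 + 24*a^2 + 54*a - 16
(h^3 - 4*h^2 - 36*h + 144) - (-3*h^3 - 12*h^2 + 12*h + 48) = 4*h^3 + 8*h^2 - 48*h + 96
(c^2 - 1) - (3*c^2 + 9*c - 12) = -2*c^2 - 9*c + 11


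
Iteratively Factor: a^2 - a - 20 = (a - 5)*(a + 4)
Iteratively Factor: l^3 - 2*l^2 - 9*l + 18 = (l - 3)*(l^2 + l - 6) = (l - 3)*(l - 2)*(l + 3)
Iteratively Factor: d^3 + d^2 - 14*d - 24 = (d - 4)*(d^2 + 5*d + 6) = (d - 4)*(d + 3)*(d + 2)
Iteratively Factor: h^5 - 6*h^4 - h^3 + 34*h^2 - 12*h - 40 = (h + 1)*(h^4 - 7*h^3 + 6*h^2 + 28*h - 40) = (h - 2)*(h + 1)*(h^3 - 5*h^2 - 4*h + 20) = (h - 5)*(h - 2)*(h + 1)*(h^2 - 4) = (h - 5)*(h - 2)*(h + 1)*(h + 2)*(h - 2)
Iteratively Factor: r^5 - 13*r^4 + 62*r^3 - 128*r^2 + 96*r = (r - 4)*(r^4 - 9*r^3 + 26*r^2 - 24*r) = (r - 4)^2*(r^3 - 5*r^2 + 6*r) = (r - 4)^2*(r - 2)*(r^2 - 3*r) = r*(r - 4)^2*(r - 2)*(r - 3)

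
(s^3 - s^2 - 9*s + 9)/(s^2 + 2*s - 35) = (s^3 - s^2 - 9*s + 9)/(s^2 + 2*s - 35)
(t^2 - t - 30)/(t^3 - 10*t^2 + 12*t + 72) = (t + 5)/(t^2 - 4*t - 12)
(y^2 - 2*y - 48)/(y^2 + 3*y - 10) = (y^2 - 2*y - 48)/(y^2 + 3*y - 10)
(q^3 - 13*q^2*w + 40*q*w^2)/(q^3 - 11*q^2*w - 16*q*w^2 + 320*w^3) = q*(q - 5*w)/(q^2 - 3*q*w - 40*w^2)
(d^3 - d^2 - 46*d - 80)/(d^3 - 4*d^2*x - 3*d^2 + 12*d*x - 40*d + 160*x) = (-d - 2)/(-d + 4*x)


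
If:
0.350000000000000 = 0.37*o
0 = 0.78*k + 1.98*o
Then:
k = -2.40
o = 0.95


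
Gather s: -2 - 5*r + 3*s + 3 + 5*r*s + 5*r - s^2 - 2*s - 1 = -s^2 + s*(5*r + 1)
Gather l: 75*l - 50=75*l - 50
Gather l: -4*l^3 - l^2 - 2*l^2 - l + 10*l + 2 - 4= -4*l^3 - 3*l^2 + 9*l - 2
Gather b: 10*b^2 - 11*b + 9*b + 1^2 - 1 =10*b^2 - 2*b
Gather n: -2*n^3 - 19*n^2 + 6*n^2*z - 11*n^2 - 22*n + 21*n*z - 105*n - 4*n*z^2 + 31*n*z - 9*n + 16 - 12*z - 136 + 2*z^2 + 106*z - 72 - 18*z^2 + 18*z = -2*n^3 + n^2*(6*z - 30) + n*(-4*z^2 + 52*z - 136) - 16*z^2 + 112*z - 192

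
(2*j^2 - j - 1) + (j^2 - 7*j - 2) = 3*j^2 - 8*j - 3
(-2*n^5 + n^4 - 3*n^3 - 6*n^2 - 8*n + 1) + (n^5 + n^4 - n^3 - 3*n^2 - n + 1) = -n^5 + 2*n^4 - 4*n^3 - 9*n^2 - 9*n + 2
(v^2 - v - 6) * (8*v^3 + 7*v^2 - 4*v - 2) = 8*v^5 - v^4 - 59*v^3 - 40*v^2 + 26*v + 12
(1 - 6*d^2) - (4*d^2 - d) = -10*d^2 + d + 1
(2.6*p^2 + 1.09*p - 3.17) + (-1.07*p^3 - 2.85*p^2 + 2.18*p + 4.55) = -1.07*p^3 - 0.25*p^2 + 3.27*p + 1.38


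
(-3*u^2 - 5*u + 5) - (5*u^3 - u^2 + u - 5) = -5*u^3 - 2*u^2 - 6*u + 10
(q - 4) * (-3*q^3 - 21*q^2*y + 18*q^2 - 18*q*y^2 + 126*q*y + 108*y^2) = -3*q^4 - 21*q^3*y + 30*q^3 - 18*q^2*y^2 + 210*q^2*y - 72*q^2 + 180*q*y^2 - 504*q*y - 432*y^2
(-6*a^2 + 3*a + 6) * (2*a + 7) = -12*a^3 - 36*a^2 + 33*a + 42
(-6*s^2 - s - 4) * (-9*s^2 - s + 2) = 54*s^4 + 15*s^3 + 25*s^2 + 2*s - 8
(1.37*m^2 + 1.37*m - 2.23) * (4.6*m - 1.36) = 6.302*m^3 + 4.4388*m^2 - 12.1212*m + 3.0328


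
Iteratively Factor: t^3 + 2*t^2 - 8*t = (t - 2)*(t^2 + 4*t) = t*(t - 2)*(t + 4)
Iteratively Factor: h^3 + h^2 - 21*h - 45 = (h + 3)*(h^2 - 2*h - 15) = (h + 3)^2*(h - 5)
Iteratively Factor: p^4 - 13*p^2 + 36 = (p + 2)*(p^3 - 2*p^2 - 9*p + 18) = (p - 3)*(p + 2)*(p^2 + p - 6) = (p - 3)*(p - 2)*(p + 2)*(p + 3)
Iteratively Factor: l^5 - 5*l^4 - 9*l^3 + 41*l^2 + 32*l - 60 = (l + 2)*(l^4 - 7*l^3 + 5*l^2 + 31*l - 30) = (l - 3)*(l + 2)*(l^3 - 4*l^2 - 7*l + 10) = (l - 3)*(l - 1)*(l + 2)*(l^2 - 3*l - 10) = (l - 3)*(l - 1)*(l + 2)^2*(l - 5)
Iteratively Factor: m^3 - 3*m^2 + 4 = (m + 1)*(m^2 - 4*m + 4) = (m - 2)*(m + 1)*(m - 2)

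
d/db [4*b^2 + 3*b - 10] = 8*b + 3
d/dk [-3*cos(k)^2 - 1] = 3*sin(2*k)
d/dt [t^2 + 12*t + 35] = 2*t + 12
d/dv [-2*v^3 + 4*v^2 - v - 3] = -6*v^2 + 8*v - 1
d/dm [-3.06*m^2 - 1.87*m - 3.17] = -6.12*m - 1.87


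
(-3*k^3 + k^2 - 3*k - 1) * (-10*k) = 30*k^4 - 10*k^3 + 30*k^2 + 10*k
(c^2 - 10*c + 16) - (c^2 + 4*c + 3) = 13 - 14*c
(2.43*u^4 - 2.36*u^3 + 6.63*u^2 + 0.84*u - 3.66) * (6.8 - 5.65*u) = -13.7295*u^5 + 29.858*u^4 - 53.5075*u^3 + 40.338*u^2 + 26.391*u - 24.888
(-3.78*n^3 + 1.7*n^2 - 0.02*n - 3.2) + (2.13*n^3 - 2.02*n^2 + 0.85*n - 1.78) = -1.65*n^3 - 0.32*n^2 + 0.83*n - 4.98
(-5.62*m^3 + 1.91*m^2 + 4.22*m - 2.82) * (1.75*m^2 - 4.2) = -9.835*m^5 + 3.3425*m^4 + 30.989*m^3 - 12.957*m^2 - 17.724*m + 11.844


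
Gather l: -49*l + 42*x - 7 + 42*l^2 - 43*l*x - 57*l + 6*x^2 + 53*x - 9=42*l^2 + l*(-43*x - 106) + 6*x^2 + 95*x - 16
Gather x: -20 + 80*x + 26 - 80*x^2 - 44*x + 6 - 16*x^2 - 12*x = -96*x^2 + 24*x + 12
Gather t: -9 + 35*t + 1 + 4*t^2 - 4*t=4*t^2 + 31*t - 8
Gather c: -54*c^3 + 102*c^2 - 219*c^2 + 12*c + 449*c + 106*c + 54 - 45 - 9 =-54*c^3 - 117*c^2 + 567*c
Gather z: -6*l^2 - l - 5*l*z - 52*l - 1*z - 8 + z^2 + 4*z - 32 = -6*l^2 - 53*l + z^2 + z*(3 - 5*l) - 40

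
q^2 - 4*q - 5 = (q - 5)*(q + 1)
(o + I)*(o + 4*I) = o^2 + 5*I*o - 4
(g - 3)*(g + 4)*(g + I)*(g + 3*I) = g^4 + g^3 + 4*I*g^3 - 15*g^2 + 4*I*g^2 - 3*g - 48*I*g + 36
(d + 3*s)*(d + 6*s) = d^2 + 9*d*s + 18*s^2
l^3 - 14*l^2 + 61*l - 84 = (l - 7)*(l - 4)*(l - 3)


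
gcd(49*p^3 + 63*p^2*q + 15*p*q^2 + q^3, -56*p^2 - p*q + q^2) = 7*p + q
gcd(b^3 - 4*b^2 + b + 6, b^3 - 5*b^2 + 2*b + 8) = b^2 - b - 2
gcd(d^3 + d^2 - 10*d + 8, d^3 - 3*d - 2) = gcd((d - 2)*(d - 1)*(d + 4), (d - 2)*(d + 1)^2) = d - 2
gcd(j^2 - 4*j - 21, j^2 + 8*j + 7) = 1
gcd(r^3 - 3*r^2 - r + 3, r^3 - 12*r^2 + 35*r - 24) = r^2 - 4*r + 3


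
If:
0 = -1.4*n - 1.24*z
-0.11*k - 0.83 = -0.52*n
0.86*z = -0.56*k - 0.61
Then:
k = 2.65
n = 2.16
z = -2.44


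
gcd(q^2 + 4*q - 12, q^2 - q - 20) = 1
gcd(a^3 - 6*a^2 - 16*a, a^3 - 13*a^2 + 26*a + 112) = a^2 - 6*a - 16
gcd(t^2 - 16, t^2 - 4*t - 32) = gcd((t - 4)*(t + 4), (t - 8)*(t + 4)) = t + 4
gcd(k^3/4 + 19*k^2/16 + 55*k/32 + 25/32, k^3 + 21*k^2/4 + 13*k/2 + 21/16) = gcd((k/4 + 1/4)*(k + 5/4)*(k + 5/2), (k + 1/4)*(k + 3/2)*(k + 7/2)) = 1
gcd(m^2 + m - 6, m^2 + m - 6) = m^2 + m - 6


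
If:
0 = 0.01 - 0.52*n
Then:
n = 0.02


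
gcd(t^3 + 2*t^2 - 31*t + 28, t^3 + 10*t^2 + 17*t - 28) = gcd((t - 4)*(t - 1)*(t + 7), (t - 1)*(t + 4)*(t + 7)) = t^2 + 6*t - 7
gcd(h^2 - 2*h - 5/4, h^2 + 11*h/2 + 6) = 1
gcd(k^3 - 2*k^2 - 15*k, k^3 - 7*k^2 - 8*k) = k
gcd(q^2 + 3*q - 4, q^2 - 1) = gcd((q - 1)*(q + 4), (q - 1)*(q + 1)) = q - 1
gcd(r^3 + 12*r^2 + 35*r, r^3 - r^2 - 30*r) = r^2 + 5*r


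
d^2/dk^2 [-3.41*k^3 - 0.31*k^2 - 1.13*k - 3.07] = -20.46*k - 0.62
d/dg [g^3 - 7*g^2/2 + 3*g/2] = 3*g^2 - 7*g + 3/2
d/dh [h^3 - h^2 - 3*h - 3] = 3*h^2 - 2*h - 3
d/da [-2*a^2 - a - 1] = -4*a - 1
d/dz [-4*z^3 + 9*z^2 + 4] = 6*z*(3 - 2*z)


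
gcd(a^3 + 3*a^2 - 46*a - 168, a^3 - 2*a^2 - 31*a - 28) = a^2 - 3*a - 28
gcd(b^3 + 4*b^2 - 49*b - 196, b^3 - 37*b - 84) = b^2 - 3*b - 28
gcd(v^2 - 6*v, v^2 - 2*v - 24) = v - 6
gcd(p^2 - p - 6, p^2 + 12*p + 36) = 1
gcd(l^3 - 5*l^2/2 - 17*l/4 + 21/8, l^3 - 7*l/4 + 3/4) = l^2 + l - 3/4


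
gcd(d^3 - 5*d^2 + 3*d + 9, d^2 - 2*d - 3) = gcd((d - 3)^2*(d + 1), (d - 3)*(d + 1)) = d^2 - 2*d - 3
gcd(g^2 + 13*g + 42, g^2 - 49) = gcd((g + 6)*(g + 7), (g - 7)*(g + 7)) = g + 7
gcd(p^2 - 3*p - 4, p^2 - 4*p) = p - 4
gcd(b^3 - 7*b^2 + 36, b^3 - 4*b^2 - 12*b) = b^2 - 4*b - 12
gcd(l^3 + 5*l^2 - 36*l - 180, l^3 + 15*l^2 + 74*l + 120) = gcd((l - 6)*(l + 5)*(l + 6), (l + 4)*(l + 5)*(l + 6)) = l^2 + 11*l + 30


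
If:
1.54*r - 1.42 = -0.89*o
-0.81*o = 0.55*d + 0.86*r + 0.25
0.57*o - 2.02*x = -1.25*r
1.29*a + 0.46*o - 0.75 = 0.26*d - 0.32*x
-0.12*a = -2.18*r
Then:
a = -0.69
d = -2.84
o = 1.66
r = -0.04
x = 0.45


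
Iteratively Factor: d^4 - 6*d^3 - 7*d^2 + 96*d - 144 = (d - 3)*(d^3 - 3*d^2 - 16*d + 48) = (d - 4)*(d - 3)*(d^2 + d - 12) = (d - 4)*(d - 3)^2*(d + 4)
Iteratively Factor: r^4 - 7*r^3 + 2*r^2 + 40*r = (r)*(r^3 - 7*r^2 + 2*r + 40) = r*(r - 5)*(r^2 - 2*r - 8) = r*(r - 5)*(r + 2)*(r - 4)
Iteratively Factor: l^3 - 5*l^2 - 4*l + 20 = (l - 5)*(l^2 - 4) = (l - 5)*(l - 2)*(l + 2)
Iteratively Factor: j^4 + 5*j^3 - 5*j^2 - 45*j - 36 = (j + 1)*(j^3 + 4*j^2 - 9*j - 36) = (j + 1)*(j + 3)*(j^2 + j - 12) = (j + 1)*(j + 3)*(j + 4)*(j - 3)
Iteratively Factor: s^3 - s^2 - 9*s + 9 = (s - 3)*(s^2 + 2*s - 3) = (s - 3)*(s - 1)*(s + 3)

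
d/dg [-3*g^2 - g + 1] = -6*g - 1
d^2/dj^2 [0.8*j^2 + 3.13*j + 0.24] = 1.60000000000000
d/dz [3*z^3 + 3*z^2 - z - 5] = 9*z^2 + 6*z - 1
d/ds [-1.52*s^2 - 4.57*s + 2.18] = -3.04*s - 4.57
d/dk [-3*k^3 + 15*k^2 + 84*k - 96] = -9*k^2 + 30*k + 84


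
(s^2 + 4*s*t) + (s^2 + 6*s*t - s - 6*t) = 2*s^2 + 10*s*t - s - 6*t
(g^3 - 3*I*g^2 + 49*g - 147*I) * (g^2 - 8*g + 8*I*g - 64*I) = g^5 - 8*g^4 + 5*I*g^4 + 73*g^3 - 40*I*g^3 - 584*g^2 + 245*I*g^2 + 1176*g - 1960*I*g - 9408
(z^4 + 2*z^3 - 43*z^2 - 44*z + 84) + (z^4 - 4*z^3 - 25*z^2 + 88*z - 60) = 2*z^4 - 2*z^3 - 68*z^2 + 44*z + 24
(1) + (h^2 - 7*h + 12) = h^2 - 7*h + 13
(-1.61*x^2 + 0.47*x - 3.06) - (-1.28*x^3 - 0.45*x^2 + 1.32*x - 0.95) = 1.28*x^3 - 1.16*x^2 - 0.85*x - 2.11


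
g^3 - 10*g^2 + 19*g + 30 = (g - 6)*(g - 5)*(g + 1)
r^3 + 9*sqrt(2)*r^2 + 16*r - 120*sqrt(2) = (r - 2*sqrt(2))*(r + 5*sqrt(2))*(r + 6*sqrt(2))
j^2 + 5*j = j*(j + 5)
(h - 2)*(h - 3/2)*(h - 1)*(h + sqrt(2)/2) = h^4 - 9*h^3/2 + sqrt(2)*h^3/2 - 9*sqrt(2)*h^2/4 + 13*h^2/2 - 3*h + 13*sqrt(2)*h/4 - 3*sqrt(2)/2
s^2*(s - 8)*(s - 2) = s^4 - 10*s^3 + 16*s^2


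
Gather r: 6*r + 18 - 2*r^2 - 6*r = 18 - 2*r^2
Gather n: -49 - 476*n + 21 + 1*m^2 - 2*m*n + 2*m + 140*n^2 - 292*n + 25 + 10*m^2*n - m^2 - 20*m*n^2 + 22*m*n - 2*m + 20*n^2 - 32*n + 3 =n^2*(160 - 20*m) + n*(10*m^2 + 20*m - 800)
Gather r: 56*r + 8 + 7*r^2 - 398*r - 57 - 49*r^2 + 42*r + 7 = -42*r^2 - 300*r - 42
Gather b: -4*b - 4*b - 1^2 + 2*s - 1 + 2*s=-8*b + 4*s - 2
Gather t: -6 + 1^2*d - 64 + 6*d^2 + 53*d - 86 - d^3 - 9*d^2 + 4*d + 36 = -d^3 - 3*d^2 + 58*d - 120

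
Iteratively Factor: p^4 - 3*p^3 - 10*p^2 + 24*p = (p - 2)*(p^3 - p^2 - 12*p) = (p - 4)*(p - 2)*(p^2 + 3*p) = (p - 4)*(p - 2)*(p + 3)*(p)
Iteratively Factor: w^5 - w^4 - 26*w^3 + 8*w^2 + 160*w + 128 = (w - 4)*(w^4 + 3*w^3 - 14*w^2 - 48*w - 32) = (w - 4)*(w + 1)*(w^3 + 2*w^2 - 16*w - 32) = (w - 4)*(w + 1)*(w + 4)*(w^2 - 2*w - 8) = (w - 4)^2*(w + 1)*(w + 4)*(w + 2)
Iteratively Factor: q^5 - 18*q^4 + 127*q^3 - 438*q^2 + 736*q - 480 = (q - 5)*(q^4 - 13*q^3 + 62*q^2 - 128*q + 96) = (q - 5)*(q - 2)*(q^3 - 11*q^2 + 40*q - 48) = (q - 5)*(q - 4)*(q - 2)*(q^2 - 7*q + 12) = (q - 5)*(q - 4)*(q - 3)*(q - 2)*(q - 4)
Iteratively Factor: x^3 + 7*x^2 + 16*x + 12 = (x + 3)*(x^2 + 4*x + 4) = (x + 2)*(x + 3)*(x + 2)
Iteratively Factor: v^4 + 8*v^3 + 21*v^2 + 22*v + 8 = (v + 4)*(v^3 + 4*v^2 + 5*v + 2) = (v + 2)*(v + 4)*(v^2 + 2*v + 1) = (v + 1)*(v + 2)*(v + 4)*(v + 1)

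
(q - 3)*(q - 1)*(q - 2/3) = q^3 - 14*q^2/3 + 17*q/3 - 2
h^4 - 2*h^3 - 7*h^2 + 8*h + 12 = (h - 3)*(h - 2)*(h + 1)*(h + 2)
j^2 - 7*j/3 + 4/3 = (j - 4/3)*(j - 1)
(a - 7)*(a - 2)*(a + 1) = a^3 - 8*a^2 + 5*a + 14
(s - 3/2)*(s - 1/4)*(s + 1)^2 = s^4 + s^3/4 - 17*s^2/8 - s + 3/8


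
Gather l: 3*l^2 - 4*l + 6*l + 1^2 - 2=3*l^2 + 2*l - 1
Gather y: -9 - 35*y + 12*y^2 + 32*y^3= 32*y^3 + 12*y^2 - 35*y - 9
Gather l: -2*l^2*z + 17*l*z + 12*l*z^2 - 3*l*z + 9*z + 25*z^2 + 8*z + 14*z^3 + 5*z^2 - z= -2*l^2*z + l*(12*z^2 + 14*z) + 14*z^3 + 30*z^2 + 16*z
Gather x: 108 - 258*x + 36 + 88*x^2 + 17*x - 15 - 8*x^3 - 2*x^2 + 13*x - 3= -8*x^3 + 86*x^2 - 228*x + 126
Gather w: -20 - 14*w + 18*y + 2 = -14*w + 18*y - 18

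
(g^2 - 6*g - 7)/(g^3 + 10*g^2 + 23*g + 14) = (g - 7)/(g^2 + 9*g + 14)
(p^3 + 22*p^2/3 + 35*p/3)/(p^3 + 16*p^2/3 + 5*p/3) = (3*p + 7)/(3*p + 1)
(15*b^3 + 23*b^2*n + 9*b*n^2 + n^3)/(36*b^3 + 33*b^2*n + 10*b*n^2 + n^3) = (5*b^2 + 6*b*n + n^2)/(12*b^2 + 7*b*n + n^2)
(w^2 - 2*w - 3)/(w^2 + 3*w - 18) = (w + 1)/(w + 6)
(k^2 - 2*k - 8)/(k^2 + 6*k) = (k^2 - 2*k - 8)/(k*(k + 6))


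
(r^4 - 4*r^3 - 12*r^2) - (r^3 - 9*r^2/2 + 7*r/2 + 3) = r^4 - 5*r^3 - 15*r^2/2 - 7*r/2 - 3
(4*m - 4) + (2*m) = 6*m - 4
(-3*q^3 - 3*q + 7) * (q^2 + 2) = -3*q^5 - 9*q^3 + 7*q^2 - 6*q + 14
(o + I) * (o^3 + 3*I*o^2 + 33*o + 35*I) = o^4 + 4*I*o^3 + 30*o^2 + 68*I*o - 35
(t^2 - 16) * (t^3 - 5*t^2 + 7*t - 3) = t^5 - 5*t^4 - 9*t^3 + 77*t^2 - 112*t + 48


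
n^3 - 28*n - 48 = (n - 6)*(n + 2)*(n + 4)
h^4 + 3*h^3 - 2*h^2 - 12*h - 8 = (h - 2)*(h + 1)*(h + 2)^2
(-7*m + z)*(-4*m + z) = 28*m^2 - 11*m*z + z^2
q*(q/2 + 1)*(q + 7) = q^3/2 + 9*q^2/2 + 7*q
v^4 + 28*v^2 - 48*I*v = v*(v - 4*I)*(v - 2*I)*(v + 6*I)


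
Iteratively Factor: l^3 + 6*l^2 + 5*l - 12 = (l - 1)*(l^2 + 7*l + 12) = (l - 1)*(l + 3)*(l + 4)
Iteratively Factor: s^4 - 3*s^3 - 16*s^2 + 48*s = (s + 4)*(s^3 - 7*s^2 + 12*s) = (s - 3)*(s + 4)*(s^2 - 4*s) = s*(s - 3)*(s + 4)*(s - 4)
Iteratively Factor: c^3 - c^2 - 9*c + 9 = (c - 3)*(c^2 + 2*c - 3) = (c - 3)*(c - 1)*(c + 3)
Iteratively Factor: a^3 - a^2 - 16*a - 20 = (a + 2)*(a^2 - 3*a - 10) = (a - 5)*(a + 2)*(a + 2)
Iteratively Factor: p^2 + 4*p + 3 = (p + 3)*(p + 1)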